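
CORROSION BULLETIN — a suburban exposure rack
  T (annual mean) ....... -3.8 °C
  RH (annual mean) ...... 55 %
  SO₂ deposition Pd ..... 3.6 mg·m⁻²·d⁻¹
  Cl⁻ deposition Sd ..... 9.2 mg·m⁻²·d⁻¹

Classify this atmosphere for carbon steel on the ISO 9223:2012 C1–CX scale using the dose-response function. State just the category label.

C2

carbon steel: T≤10 °C ⇒ hinge +0.150·(-3.8−10) = -2.0700
  Pd branch = 1.77·Pd^0.52·e^(0.02·RH+f) = 1.306 μm/a
  Cl⁻ term: 0.102·9.2^0.62·exp(0.033·55+0.04·-3.8) = 2.13
  sum: 1.306 + 2.13 → r_corr = 3.436 μm/a
Category bounds: 1.3…25 μm/a bracket r_corr ⇒ C2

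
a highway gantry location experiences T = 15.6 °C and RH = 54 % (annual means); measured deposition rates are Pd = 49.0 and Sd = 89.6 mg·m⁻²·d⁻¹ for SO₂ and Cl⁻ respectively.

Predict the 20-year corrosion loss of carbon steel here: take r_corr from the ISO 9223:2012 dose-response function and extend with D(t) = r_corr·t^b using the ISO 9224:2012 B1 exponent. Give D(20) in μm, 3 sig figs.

D(20) = 228 μm

carbon steel: T>10 °C ⇒ hinge -0.054·(15.6−10) = -0.3024
  SO₂ term: 1.77·49.0^0.52·exp(0.02·54-0.3024) = 29.15
  Sd branch = 0.102·Sd^0.62·e^(0.033·RH+0.04·T) = 18.36 μm/a
  sum: 29.15 + 18.36 → r_corr = 47.51 μm/a
Long-term exponent b (ISO 9224 Table 2, B1) = 0.523
  D(20) = 47.51 × 20^0.523 = 47.51 × 4.791 = 227.6 μm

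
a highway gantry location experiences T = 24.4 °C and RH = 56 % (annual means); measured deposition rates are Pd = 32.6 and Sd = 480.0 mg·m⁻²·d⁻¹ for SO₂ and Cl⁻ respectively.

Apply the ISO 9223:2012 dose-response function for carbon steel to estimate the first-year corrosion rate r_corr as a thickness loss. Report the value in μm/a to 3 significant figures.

r_corr = 94.2 μm/a

carbon steel: T>10 °C ⇒ hinge -0.054·(24.4−10) = -0.7776
  sulphur-dioxide contribution → 15.26 μm/a
  chloride contribution → 78.96 μm/a
  ⇒ r_corr(carbon steel) = 94.22 μm/a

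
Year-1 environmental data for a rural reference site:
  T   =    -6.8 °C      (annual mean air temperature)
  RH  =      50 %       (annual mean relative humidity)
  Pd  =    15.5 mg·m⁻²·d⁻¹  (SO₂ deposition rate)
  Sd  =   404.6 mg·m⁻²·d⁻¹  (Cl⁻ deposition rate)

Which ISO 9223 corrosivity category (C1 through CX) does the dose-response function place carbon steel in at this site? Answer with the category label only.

C2

carbon steel: f(T) = +0.150·(T−10) [T≤10 °C] = -2.5200
  SO₂ term: 1.77·15.5^0.52·exp(0.02·50-2.5200) = 1.61
  Sd branch = 0.102·Sd^0.62·e^(0.033·RH+0.04·T) = 16.73 μm/a
  r_corr = 1.61 + 16.73 = 18.34 μm/a
18.3 μm/a falls in (1.3, 25] for carbon steel → category C2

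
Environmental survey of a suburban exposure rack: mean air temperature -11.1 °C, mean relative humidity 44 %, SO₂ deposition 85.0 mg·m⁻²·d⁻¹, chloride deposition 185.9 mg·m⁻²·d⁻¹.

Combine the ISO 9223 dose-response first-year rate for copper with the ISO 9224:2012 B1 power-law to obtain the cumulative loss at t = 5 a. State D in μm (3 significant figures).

copper: T≤10 °C ⇒ hinge +0.126·(-11.1−10) = -2.6586
  Pd branch = 0.0053·Pd^0.26·e^(0.059·RH+f) = 0.0158 μm/a
  Cl⁻ term: 0.01025·185.9^0.27·exp(0.036·44+0.049·-11.1) = 0.1189
  r_corr = 0.0158 + 0.1189 = 0.1347 μm/a
ISO 9224: D(t) = r_corr · t^b with b = 0.667 (copper, B1)
  D(5) = 0.1347 × 5^0.667 = 0.1347 × 2.926 = 0.3941 μm

D(5) = 0.394 μm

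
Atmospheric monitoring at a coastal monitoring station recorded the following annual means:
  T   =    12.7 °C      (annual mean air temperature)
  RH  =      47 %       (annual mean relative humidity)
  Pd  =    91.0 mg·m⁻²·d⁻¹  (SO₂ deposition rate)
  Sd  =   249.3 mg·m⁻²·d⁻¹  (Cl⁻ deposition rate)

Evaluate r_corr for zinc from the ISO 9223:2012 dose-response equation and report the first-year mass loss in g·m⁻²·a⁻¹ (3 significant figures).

zinc: f(T) = -0.071·(T−10) [T>10 °C] = -0.1917
  sulphur-dioxide contribution → 0.6734 μm/a
  chloride contribution → 1.743 μm/a
  total first-year rate 2.416 μm/a
Convert to mass loss: 2.416 μm/a × 7.14 g/cm³ = 17.25 g·m⁻²·a⁻¹

r_corr = 17.3 g·m⁻²·a⁻¹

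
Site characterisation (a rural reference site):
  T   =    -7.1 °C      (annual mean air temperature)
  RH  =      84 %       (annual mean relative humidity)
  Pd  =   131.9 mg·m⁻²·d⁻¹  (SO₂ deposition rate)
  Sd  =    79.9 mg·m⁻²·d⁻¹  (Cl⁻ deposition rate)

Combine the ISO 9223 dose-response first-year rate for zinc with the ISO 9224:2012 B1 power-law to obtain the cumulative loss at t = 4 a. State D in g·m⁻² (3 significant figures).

D(4) = 65.6 g·m⁻²

zinc: f(T) = +0.038·(T−10) [T≤10 °C] = -0.6498
  Pd branch = 0.0129·Pd^0.44·e^(0.046·RH+f) = 2.75 μm/a
  Cl⁻ term: 0.0175·79.9^0.57·exp(0.008·84+0.085·-7.1) = 0.2276
  sum: 2.75 + 0.2276 → r_corr = 2.978 μm/a
Long-term exponent b (ISO 9224 Table 2, B1) = 0.813
  D(4) = 2.978 × 4^0.813 = 2.978 × 3.087 = 9.192 μm
  Mass loss = 9.192 μm × 7.14 g/cm³ = 65.63 g·m⁻²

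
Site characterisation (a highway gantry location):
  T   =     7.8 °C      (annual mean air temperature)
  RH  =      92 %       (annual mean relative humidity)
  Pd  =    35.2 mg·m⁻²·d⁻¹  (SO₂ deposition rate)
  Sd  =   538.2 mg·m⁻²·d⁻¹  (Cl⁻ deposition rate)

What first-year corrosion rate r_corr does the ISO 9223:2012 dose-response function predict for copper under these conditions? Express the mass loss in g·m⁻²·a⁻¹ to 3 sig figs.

copper: temperature factor f = +0.126·(-2.2) = -0.2772
  sulphur-dioxide contribution → 2.309 μm/a
  chloride contribution → 2.251 μm/a
  total first-year rate 4.56 μm/a
Convert to mass loss: 4.56 μm/a × 8.96 g/cm³ = 40.86 g·m⁻²·a⁻¹

r_corr = 40.9 g·m⁻²·a⁻¹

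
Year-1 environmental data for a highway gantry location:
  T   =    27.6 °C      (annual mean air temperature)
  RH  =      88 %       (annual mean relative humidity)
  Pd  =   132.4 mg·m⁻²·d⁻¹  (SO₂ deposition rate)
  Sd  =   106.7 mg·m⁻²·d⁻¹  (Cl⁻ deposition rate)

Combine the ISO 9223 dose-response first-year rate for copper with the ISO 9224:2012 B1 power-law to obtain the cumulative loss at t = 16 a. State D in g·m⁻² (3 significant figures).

D(16) = 237 g·m⁻²

copper: f(T) = -0.080·(T−10) [T>10 °C] = -1.4080
  SO₂ term: 0.0053·132.4^0.26·exp(0.059·88-1.4080) = 0.8305
  Cl⁻ term: 0.01025·106.7^0.27·exp(0.036·88+0.049·27.6) = 3.323
  sum: 0.8305 + 3.323 → r_corr = 4.153 μm/a
Long-term exponent b (ISO 9224 Table 2, B1) = 0.667
  D(16) = 4.153 × 16^0.667 = 4.153 × 6.355 = 26.4 μm
  Mass loss = 26.4 μm × 8.96 g/cm³ = 236.5 g·m⁻²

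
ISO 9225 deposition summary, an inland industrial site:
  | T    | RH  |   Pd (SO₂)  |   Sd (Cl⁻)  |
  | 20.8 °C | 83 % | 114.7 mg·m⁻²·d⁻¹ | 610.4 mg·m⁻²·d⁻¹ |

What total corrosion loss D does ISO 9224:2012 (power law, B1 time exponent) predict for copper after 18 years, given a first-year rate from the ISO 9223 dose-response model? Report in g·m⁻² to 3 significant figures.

D(18) = 259 g·m⁻²

copper: T>10 °C ⇒ hinge -0.080·(20.8−10) = -0.8640
  SO₂ term: 0.0053·114.7^0.26·exp(0.059·83-0.8640) = 1.026
  Cl⁻ term: 0.01025·610.4^0.27·exp(0.036·83+0.049·20.8) = 3.185
  r_corr = 1.026 + 3.185 = 4.212 μm/a
ISO 9224: D(t) = r_corr · t^b with b = 0.667 (copper, B1)
  D(18) = 4.212 × 18^0.667 = 4.212 × 6.875 = 28.95 μm
  Mass loss = 28.95 μm × 8.96 g/cm³ = 259.4 g·m⁻²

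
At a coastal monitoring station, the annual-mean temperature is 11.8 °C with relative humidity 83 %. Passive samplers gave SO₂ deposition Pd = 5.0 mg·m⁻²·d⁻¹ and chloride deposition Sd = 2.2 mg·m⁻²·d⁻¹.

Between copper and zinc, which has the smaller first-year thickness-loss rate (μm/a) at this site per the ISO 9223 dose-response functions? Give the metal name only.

copper: T>10 °C ⇒ hinge -0.080·(11.8−10) = -0.1440
  SO₂ term: 0.0053·5.0^0.26·exp(0.059·83-0.1440) = 0.9337
  Sd branch = 0.01025·Sd^0.27·e^(0.036·RH+0.049·T) = 0.4487 μm/a
  r_corr = 0.9337 + 0.4487 = 1.382 μm/a
zinc: temperature factor f = -0.071·(1.8) = -0.1278
  Pd branch = 0.0129·Pd^0.44·e^(0.046·RH+f) = 1.049 μm/a
  Cl⁻ term: 0.0175·2.2^0.57·exp(0.008·83+0.085·11.8) = 0.1453
  sum: 1.049 + 0.1453 → r_corr = 1.194 μm/a
Ordering by μm/a: copper (1.38) > zinc (1.19)

zinc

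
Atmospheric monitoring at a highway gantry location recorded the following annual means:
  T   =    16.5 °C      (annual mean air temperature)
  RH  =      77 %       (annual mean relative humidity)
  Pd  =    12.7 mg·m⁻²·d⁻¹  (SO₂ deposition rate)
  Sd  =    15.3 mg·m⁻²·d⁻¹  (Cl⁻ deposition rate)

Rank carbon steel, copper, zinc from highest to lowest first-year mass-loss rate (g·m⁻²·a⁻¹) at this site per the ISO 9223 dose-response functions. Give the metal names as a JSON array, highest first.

["carbon steel", "copper", "zinc"]

carbon steel: temperature factor f = -0.054·(6.5) = -0.3510
  SO₂ term: 1.77·12.7^0.52·exp(0.02·77-0.3510) = 21.79
  Cl⁻ term: 0.102·15.3^0.62·exp(0.033·77+0.04·16.5) = 13.59
  sum: 21.79 + 13.59 → r_corr = 35.39 μm/a
  mass loss = 35.39 μm/a × 7.85 g/cm³ = 277.8 g·m⁻²·a⁻¹
copper: temperature factor f = -0.080·(6.5) = -0.5200
  Pd branch = 0.0053·Pd^0.26·e^(0.059·RH+f) = 0.5734 μm/a
  Sd branch = 0.01025·Sd^0.27·e^(0.036·RH+0.049·T) = 0.7684 μm/a
  sum: 0.5734 + 0.7684 → r_corr = 1.342 μm/a
  mass loss = 1.342 μm/a × 8.96 g/cm³ = 12.02 g·m⁻²·a⁻¹
zinc: temperature factor f = -0.071·(6.5) = -0.4615
  Pd branch = 0.0129·Pd^0.44·e^(0.046·RH+f) = 0.8592 μm/a
  Cl⁻ term: 0.0175·15.3^0.57·exp(0.008·77+0.085·16.5) = 0.6236
  r_corr = 0.8592 + 0.6236 = 1.483 μm/a
  mass loss = 1.483 μm/a × 7.14 g/cm³ = 10.59 g·m⁻²·a⁻¹
Ordering by g·m⁻²·a⁻¹: carbon steel (278) > copper (12) > zinc (10.6)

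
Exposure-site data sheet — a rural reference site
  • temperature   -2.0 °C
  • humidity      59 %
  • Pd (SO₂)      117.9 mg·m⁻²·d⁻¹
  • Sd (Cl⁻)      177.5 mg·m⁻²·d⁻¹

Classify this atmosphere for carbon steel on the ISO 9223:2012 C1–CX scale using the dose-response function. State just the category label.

carbon steel: T≤10 °C ⇒ hinge +0.150·(-2.0−10) = -1.8000
  Pd branch = 1.77·Pd^0.52·e^(0.02·RH+f) = 11.37 μm/a
  Cl⁻ term: 0.102·177.5^0.62·exp(0.033·59+0.04·-2.0) = 16.37
  sum: 11.37 + 16.37 → r_corr = 27.74 μm/a
Category bounds: 25…50 μm/a bracket r_corr ⇒ C3

C3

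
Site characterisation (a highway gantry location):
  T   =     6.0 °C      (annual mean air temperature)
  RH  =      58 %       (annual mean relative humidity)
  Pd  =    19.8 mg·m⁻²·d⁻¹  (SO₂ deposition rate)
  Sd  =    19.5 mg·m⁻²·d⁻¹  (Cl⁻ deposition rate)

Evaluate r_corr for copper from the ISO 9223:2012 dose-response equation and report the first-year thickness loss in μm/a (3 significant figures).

r_corr = 0.461 μm/a

copper: f(T) = +0.126·(T−10) [T≤10 °C] = -0.5040
  SO₂ term: 0.0053·19.8^0.26·exp(0.059·58-0.5040) = 0.2131
  Sd branch = 0.01025·Sd^0.27·e^(0.036·RH+0.049·T) = 0.2475 μm/a
  r_corr = 0.2131 + 0.2475 = 0.4606 μm/a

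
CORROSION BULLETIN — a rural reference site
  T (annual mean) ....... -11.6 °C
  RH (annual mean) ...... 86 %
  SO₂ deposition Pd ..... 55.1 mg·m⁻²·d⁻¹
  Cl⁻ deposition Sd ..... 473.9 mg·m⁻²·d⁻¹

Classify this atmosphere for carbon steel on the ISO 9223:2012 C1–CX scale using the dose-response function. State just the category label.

C4

carbon steel: f(T) = +0.150·(T−10) [T≤10 °C] = -3.2400
  sulphur-dioxide contribution → 3.113 μm/a
  chloride contribution → 49.95 μm/a
  total first-year rate 53.06 μm/a
53.1 μm/a falls in (50, 80] for carbon steel → category C4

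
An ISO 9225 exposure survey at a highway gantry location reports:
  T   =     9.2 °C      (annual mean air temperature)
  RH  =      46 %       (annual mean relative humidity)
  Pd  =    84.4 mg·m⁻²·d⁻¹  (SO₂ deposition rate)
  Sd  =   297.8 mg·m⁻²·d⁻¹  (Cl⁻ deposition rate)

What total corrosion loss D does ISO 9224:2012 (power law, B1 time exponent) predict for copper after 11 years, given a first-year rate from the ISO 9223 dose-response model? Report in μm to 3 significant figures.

D(11) = 3.08 μm

copper: temperature factor f = +0.126·(-0.8) = -0.1008
  sulphur-dioxide contribution → 0.2291 μm/a
  chloride contribution → 0.3923 μm/a
  total first-year rate 0.6214 μm/a
Power-law: D(11) = r_corr · 11^0.667
  D(11) = 0.6214 × 11^0.667 = 0.6214 × 4.95 = 3.076 μm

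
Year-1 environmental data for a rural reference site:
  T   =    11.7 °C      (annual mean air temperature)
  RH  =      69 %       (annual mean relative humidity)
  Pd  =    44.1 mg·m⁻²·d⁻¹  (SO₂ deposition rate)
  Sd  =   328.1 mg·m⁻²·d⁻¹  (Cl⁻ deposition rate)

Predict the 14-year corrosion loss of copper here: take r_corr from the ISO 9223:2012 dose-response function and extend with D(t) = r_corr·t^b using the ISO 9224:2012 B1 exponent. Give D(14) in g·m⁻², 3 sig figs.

copper: f(T) = -0.080·(T−10) [T>10 °C] = -0.1360
  SO₂ term: 0.0053·44.1^0.26·exp(0.059·69-0.1360) = 0.7257
  Cl⁻ term: 0.01025·328.1^0.27·exp(0.036·69+0.049·11.7) = 1.042
  r_corr = 0.7257 + 1.042 = 1.768 μm/a
Power-law: D(14) = r_corr · 14^0.667
  D(14) = 1.768 × 14^0.667 = 1.768 × 5.814 = 10.28 μm
  Mass loss = 10.28 μm × 8.96 g/cm³ = 92.08 g·m⁻²

D(14) = 92.1 g·m⁻²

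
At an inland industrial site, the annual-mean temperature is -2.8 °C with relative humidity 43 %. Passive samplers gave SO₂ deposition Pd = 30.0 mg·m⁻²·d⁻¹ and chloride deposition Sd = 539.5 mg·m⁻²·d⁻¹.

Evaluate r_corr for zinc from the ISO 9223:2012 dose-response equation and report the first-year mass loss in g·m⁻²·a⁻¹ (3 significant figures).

r_corr = 6.84 g·m⁻²·a⁻¹

zinc: temperature factor f = +0.038·(-12.8) = -0.4864
  SO₂ term: 0.0129·30.0^0.44·exp(0.046·43-0.4864) = 0.256
  Sd branch = 0.0175·Sd^0.57·e^(0.008·RH+0.085·T) = 0.702 μm/a
  r_corr = 0.256 + 0.702 = 0.958 μm/a
Convert to mass loss: 0.958 μm/a × 7.14 g/cm³ = 6.84 g·m⁻²·a⁻¹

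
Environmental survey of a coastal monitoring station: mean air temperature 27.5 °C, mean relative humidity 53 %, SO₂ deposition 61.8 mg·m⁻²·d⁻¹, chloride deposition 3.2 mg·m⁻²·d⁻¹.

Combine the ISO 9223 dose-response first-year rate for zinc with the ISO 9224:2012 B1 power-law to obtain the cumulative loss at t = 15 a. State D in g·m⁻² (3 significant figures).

D(15) = 51.6 g·m⁻²

zinc: T>10 °C ⇒ hinge -0.071·(27.5−10) = -1.2425
  SO₂ term: 0.0129·61.8^0.44·exp(0.046·53-1.2425) = 0.2617
  Cl⁻ term: 0.0175·3.2^0.57·exp(0.008·53+0.085·27.5) = 0.5374
  sum: 0.2617 + 0.5374 → r_corr = 0.7991 μm/a
Long-term exponent b (ISO 9224 Table 2, B1) = 0.813
  D(15) = 0.7991 × 15^0.813 = 0.7991 × 9.04 = 7.224 μm
  Mass loss = 7.224 μm × 7.14 g/cm³ = 51.58 g·m⁻²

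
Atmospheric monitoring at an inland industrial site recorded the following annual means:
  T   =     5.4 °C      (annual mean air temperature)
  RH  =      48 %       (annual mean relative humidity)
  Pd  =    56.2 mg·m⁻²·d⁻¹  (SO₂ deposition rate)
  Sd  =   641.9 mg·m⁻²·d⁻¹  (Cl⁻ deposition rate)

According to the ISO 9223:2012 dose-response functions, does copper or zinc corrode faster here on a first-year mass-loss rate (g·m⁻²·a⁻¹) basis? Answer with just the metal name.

copper: T≤10 °C ⇒ hinge +0.126·(5.4−10) = -0.5796
  Pd branch = 0.0053·Pd^0.26·e^(0.059·RH+f) = 0.1437 μm/a
  Cl⁻ term: 0.01025·641.9^0.27·exp(0.036·48+0.049·5.4) = 0.4306
  sum: 0.1437 + 0.4306 → r_corr = 0.5743 μm/a
  mass loss = 0.5743 μm/a × 8.96 g/cm³ = 5.146 g·m⁻²·a⁻¹
zinc: f(T) = +0.038·(T−10) [T≤10 °C] = -0.1748
  Pd branch = 0.0129·Pd^0.44·e^(0.046·RH+f) = 0.5801 μm/a
  Sd branch = 0.0175·Sd^0.57·e^(0.008·RH+0.085·T) = 1.62 μm/a
  sum: 0.5801 + 1.62 → r_corr = 2.2 μm/a
  mass loss = 2.2 μm/a × 7.14 g/cm³ = 15.71 g·m⁻²·a⁻¹
Ordering by g·m⁻²·a⁻¹: zinc (15.7) > copper (5.15)

zinc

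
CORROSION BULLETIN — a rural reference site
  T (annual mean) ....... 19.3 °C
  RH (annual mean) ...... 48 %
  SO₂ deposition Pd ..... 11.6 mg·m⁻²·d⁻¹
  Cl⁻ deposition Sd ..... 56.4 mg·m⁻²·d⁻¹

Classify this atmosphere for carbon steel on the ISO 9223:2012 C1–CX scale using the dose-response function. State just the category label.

carbon steel: temperature factor f = -0.054·(9.3) = -0.5022
  Pd branch = 1.77·Pd^0.52·e^(0.02·RH+f) = 10.01 μm/a
  Cl⁻ term: 0.102·56.4^0.62·exp(0.033·48+0.04·19.3) = 13.11
  r_corr = 10.01 + 13.11 = 23.12 μm/a
23.1 μm/a falls in (1.3, 25] for carbon steel → category C2

C2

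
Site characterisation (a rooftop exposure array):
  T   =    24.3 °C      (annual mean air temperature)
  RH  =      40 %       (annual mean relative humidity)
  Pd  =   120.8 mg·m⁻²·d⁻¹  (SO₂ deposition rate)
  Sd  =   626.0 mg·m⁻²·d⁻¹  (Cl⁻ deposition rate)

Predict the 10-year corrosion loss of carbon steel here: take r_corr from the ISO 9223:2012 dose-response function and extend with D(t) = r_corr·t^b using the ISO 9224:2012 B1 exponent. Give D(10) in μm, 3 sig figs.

carbon steel: T>10 °C ⇒ hinge -0.054·(24.3−10) = -0.7722
  SO₂ term: 1.77·120.8^0.52·exp(0.02·40-0.7722) = 22.02
  Sd branch = 0.102·Sd^0.62·e^(0.033·RH+0.04·T) = 54.69 μm/a
  sum: 22.02 + 54.69 → r_corr = 76.7 μm/a
Long-term exponent b (ISO 9224 Table 2, B1) = 0.523
  D(10) = 76.7 × 10^0.523 = 76.7 × 3.334 = 255.7 μm

D(10) = 256 μm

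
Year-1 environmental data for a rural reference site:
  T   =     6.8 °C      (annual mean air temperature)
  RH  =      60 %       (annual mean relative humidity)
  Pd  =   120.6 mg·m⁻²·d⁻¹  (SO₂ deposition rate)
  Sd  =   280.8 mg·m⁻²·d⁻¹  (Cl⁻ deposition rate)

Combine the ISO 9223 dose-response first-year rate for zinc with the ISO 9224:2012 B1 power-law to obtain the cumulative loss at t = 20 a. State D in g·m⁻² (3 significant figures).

zinc: temperature factor f = +0.038·(-3.2) = -0.1216
  Pd branch = 0.0129·Pd^0.44·e^(0.046·RH+f) = 1.487 μm/a
  Cl⁻ term: 0.0175·280.8^0.57·exp(0.008·60+0.085·6.8) = 1.253
  sum: 1.487 + 1.253 → r_corr = 2.74 μm/a
Long-term exponent b (ISO 9224 Table 2, B1) = 0.813
  D(20) = 2.74 × 20^0.813 = 2.74 × 11.42 = 31.3 μm
  Mass loss = 31.3 μm × 7.14 g/cm³ = 223.5 g·m⁻²

D(20) = 223 g·m⁻²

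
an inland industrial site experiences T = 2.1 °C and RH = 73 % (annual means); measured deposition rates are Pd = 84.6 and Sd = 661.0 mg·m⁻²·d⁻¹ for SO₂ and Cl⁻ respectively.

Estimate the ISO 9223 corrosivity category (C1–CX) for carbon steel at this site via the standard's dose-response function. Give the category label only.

C5

carbon steel: f(T) = +0.150·(T−10) [T≤10 °C] = -1.1850
  Pd branch = 1.77·Pd^0.52·e^(0.02·RH+f) = 23.42 μm/a
  Sd branch = 0.102·Sd^0.62·e^(0.033·RH+0.04·T) = 69.15 μm/a
  r_corr = 23.42 + 69.15 = 92.58 μm/a
Category bounds: 80…200 μm/a bracket r_corr ⇒ C5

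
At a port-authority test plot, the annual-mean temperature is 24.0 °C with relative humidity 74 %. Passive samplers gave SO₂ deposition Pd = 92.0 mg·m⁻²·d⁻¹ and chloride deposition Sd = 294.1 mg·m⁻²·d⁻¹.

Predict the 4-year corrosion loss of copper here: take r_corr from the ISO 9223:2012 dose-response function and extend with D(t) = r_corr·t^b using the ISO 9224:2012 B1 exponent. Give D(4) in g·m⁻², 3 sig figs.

D(4) = 59.9 g·m⁻²

copper: temperature factor f = -0.080·(14.0) = -1.1200
  SO₂ term: 0.0053·92.0^0.26·exp(0.059·74-1.1200) = 0.4411
  Sd branch = 0.01025·Sd^0.27·e^(0.036·RH+0.049·T) = 2.213 μm/a
  sum: 0.4411 + 2.213 → r_corr = 2.654 μm/a
ISO 9224: D(t) = r_corr · t^b with b = 0.667 (copper, B1)
  D(4) = 2.654 × 4^0.667 = 2.654 × 2.521 = 6.69 μm
  Mass loss = 6.69 μm × 8.96 g/cm³ = 59.94 g·m⁻²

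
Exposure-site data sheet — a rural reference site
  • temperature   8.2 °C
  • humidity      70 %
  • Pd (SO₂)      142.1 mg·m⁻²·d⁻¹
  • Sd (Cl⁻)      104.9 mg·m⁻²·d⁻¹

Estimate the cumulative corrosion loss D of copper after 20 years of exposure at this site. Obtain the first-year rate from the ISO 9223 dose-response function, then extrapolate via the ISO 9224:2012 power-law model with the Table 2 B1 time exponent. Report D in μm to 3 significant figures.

D(20) = 12.0 μm

copper: T≤10 °C ⇒ hinge +0.126·(8.2−10) = -0.2268
  sulphur-dioxide contribution → 0.953 μm/a
  chloride contribution → 0.6687 μm/a
  ⇒ r_corr(copper) = 1.622 μm/a
ISO 9224: D(t) = r_corr · t^b with b = 0.667 (copper, B1)
  D(20) = 1.622 × 20^0.667 = 1.622 × 7.375 = 11.96 μm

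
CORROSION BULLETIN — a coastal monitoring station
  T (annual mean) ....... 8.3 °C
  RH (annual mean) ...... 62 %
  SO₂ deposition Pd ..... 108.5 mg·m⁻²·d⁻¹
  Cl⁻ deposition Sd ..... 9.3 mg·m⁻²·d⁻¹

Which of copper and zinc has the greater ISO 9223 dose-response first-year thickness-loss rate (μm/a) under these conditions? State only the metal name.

copper: f(T) = +0.126·(T−10) [T≤10 °C] = -0.2142
  sulphur-dioxide contribution → 0.5612 μm/a
  chloride contribution → 0.2619 μm/a
  ⇒ r_corr(copper) = 0.8231 μm/a
zinc: T≤10 °C ⇒ hinge +0.038·(8.3−10) = -0.0646
  sulphur-dioxide contribution → 1.647 μm/a
  chloride contribution → 0.2074 μm/a
  ⇒ r_corr(zinc) = 1.855 μm/a
Ordering by μm/a: zinc (1.85) > copper (0.823)

zinc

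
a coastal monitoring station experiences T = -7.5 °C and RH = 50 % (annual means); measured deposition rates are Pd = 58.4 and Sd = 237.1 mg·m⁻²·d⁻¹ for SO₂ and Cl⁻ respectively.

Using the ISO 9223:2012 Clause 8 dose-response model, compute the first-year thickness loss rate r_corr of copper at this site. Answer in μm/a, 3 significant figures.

r_corr = 0.220 μm/a

copper: T≤10 °C ⇒ hinge +0.126·(-7.5−10) = -2.2050
  sulphur-dioxide contribution → 0.03214 μm/a
  chloride contribution → 0.188 μm/a
  ⇒ r_corr(copper) = 0.2201 μm/a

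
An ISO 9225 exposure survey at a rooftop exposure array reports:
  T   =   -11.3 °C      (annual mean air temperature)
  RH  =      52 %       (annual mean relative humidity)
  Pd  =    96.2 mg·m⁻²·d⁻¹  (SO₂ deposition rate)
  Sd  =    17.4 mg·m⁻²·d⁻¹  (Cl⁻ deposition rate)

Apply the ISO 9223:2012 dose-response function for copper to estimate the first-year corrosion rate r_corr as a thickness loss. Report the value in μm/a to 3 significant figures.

copper: f(T) = +0.126·(T−10) [T≤10 °C] = -2.6838
  SO₂ term: 0.0053·96.2^0.26·exp(0.059·52-2.6838) = 0.02551
  Cl⁻ term: 0.01025·17.4^0.27·exp(0.036·52+0.049·-11.3) = 0.08283
  r_corr = 0.02551 + 0.08283 = 0.1083 μm/a

r_corr = 0.108 μm/a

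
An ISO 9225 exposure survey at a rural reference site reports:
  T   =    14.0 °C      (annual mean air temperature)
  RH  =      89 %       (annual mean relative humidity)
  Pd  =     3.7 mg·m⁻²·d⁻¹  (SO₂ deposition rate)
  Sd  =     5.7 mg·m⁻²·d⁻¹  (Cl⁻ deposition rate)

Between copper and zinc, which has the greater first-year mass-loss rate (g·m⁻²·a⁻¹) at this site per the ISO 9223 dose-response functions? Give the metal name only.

copper: temperature factor f = -0.080·(4.0) = -0.3200
  Pd branch = 0.0053·Pd^0.26·e^(0.059·RH+f) = 1.032 μm/a
  Sd branch = 0.01025·Sd^0.27·e^(0.036·RH+0.049·T) = 0.8021 μm/a
  sum: 1.032 + 0.8021 → r_corr = 1.834 μm/a
  mass loss = 1.834 μm/a × 8.96 g/cm³ = 16.43 g·m⁻²·a⁻¹
zinc: T>10 °C ⇒ hinge -0.071·(14.0−10) = -0.2840
  SO₂ term: 0.0129·3.7^0.44·exp(0.046·89-0.2840) = 1.036
  Sd branch = 0.0175·Sd^0.57·e^(0.008·RH+0.085·T) = 0.3162 μm/a
  r_corr = 1.036 + 0.3162 = 1.352 μm/a
  mass loss = 1.352 μm/a × 7.14 g/cm³ = 9.653 g·m⁻²·a⁻¹
Ordering by g·m⁻²·a⁻¹: copper (16.4) > zinc (9.65)

copper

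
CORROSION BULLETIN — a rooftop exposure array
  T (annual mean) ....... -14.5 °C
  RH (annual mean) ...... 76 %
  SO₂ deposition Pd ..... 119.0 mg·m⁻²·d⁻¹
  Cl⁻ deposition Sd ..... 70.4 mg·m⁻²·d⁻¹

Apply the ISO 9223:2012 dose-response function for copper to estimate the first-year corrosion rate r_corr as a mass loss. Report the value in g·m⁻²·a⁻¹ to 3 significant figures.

copper: T≤10 °C ⇒ hinge +0.126·(-14.5−10) = -3.0870
  Pd branch = 0.0053·Pd^0.26·e^(0.059·RH+f) = 0.07424 μm/a
  Cl⁻ term: 0.01025·70.4^0.27·exp(0.036·76+0.049·-14.5) = 0.245
  sum: 0.07424 + 0.245 → r_corr = 0.3193 μm/a
Convert to mass loss: 0.3193 μm/a × 8.96 g/cm³ = 2.861 g·m⁻²·a⁻¹

r_corr = 2.86 g·m⁻²·a⁻¹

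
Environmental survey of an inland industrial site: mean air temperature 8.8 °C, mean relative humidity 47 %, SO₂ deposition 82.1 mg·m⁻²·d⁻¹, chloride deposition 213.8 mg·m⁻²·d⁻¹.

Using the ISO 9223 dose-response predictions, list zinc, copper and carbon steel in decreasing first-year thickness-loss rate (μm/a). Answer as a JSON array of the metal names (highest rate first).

zinc: f(T) = +0.038·(T−10) [T≤10 °C] = -0.0456
  Pd branch = 0.0129·Pd^0.44·e^(0.046·RH+f) = 0.7448 μm/a
  Cl⁻ term: 0.0175·213.8^0.57·exp(0.008·47+0.085·8.8) = 1.146
  r_corr = 0.7448 + 1.146 = 1.891 μm/a
copper: temperature factor f = +0.126·(-1.2) = -0.1512
  SO₂ term: 0.0053·82.1^0.26·exp(0.059·47-0.1512) = 0.2294
  Cl⁻ term: 0.01025·213.8^0.27·exp(0.036·47+0.049·8.8) = 0.3647
  sum: 0.2294 + 0.3647 → r_corr = 0.5941 μm/a
carbon steel: T≤10 °C ⇒ hinge +0.150·(8.8−10) = -0.1800
  SO₂ term: 1.77·82.1^0.52·exp(0.02·47-0.1800) = 37.45
  Sd branch = 0.102·Sd^0.62·e^(0.033·RH+0.04·T) = 19.04 μm/a
  r_corr = 37.45 + 19.04 = 56.49 μm/a
Ordering by μm/a: carbon steel (56.5) > zinc (1.89) > copper (0.594)

["carbon steel", "zinc", "copper"]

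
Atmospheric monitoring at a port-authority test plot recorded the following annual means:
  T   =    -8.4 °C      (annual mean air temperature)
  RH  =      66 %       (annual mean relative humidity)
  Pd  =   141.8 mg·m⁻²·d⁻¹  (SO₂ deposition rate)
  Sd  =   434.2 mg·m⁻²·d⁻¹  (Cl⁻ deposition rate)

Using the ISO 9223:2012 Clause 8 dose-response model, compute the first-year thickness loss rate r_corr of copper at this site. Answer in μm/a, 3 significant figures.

r_corr = 0.470 μm/a

copper: temperature factor f = +0.126·(-18.4) = -2.3184
  sulphur-dioxide contribution → 0.09289 μm/a
  chloride contribution → 0.3767 μm/a
  total first-year rate 0.4696 μm/a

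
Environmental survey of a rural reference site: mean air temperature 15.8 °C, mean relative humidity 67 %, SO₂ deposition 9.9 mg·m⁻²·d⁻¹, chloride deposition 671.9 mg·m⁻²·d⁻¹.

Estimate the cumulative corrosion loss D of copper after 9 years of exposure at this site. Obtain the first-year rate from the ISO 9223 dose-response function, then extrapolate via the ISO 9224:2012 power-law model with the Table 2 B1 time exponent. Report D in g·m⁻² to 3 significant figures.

copper: temperature factor f = -0.080·(5.8) = -0.4640
  sulphur-dioxide contribution → 0.3151 μm/a
  chloride contribution → 1.438 μm/a
  total first-year rate 1.753 μm/a
Power-law: D(9) = r_corr · 9^0.667
  D(9) = 1.753 × 9^0.667 = 1.753 × 4.33 = 7.592 μm
  Mass loss = 7.592 μm × 8.96 g/cm³ = 68.02 g·m⁻²

D(9) = 68.0 g·m⁻²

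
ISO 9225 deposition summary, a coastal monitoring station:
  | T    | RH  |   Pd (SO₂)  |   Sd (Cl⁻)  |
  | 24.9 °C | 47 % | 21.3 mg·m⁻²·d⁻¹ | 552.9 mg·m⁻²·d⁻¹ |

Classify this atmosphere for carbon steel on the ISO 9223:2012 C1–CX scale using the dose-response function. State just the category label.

C4

carbon steel: temperature factor f = -0.054·(14.9) = -0.8046
  Pd branch = 1.77·Pd^0.52·e^(0.02·RH+f) = 9.943 μm/a
  Sd branch = 0.102·Sd^0.62·e^(0.033·RH+0.04·T) = 65.34 μm/a
  r_corr = 9.943 + 65.34 = 75.28 μm/a
75.3 μm/a falls in (50, 80] for carbon steel → category C4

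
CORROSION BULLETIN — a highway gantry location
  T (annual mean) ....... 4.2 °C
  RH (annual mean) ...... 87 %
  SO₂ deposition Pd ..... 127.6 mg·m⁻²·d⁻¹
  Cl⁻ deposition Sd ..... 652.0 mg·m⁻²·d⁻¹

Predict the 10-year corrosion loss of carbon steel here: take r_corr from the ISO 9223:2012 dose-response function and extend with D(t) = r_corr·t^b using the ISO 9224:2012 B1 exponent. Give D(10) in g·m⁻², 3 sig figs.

D(10) = 4.47e+03 g·m⁻²

carbon steel: f(T) = +0.150·(T−10) [T≤10 °C] = -0.8700
  Pd branch = 1.77·Pd^0.52·e^(0.02·RH+f) = 52.58 μm/a
  Cl⁻ term: 0.102·652.0^0.62·exp(0.033·87+0.04·4.2) = 118.4
  sum: 52.58 + 118.4 → r_corr = 171 μm/a
Power-law: D(10) = r_corr · 10^0.523
  D(10) = 171 × 10^0.523 = 171 × 3.334 = 570 μm
  Mass loss = 570 μm × 7.85 g/cm³ = 4475 g·m⁻²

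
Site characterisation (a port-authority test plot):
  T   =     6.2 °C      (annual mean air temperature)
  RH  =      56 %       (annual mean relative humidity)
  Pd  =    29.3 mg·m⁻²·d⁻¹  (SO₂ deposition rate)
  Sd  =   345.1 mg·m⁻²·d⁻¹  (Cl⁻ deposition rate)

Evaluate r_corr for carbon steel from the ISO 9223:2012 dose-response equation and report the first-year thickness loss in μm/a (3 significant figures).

carbon steel: f(T) = +0.150·(T−10) [T≤10 °C] = -0.5700
  SO₂ term: 1.77·29.3^0.52·exp(0.02·56-0.5700) = 17.77
  Sd branch = 0.102·Sd^0.62·e^(0.033·RH+0.04·T) = 31.07 μm/a
  sum: 17.77 + 31.07 → r_corr = 48.84 μm/a

r_corr = 48.8 μm/a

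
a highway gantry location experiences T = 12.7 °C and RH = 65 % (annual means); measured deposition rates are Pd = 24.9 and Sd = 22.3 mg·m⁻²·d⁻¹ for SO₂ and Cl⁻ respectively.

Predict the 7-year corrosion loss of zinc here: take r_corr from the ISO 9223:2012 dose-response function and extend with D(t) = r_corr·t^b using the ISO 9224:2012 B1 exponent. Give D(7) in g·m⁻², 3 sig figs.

zinc: f(T) = -0.071·(T−10) [T>10 °C] = -0.1917
  SO₂ term: 0.0129·24.9^0.44·exp(0.046·65-0.1917) = 0.8714
  Sd branch = 0.0175·Sd^0.57·e^(0.008·RH+0.085·T) = 0.5084 μm/a
  r_corr = 0.8714 + 0.5084 = 1.38 μm/a
Long-term exponent b (ISO 9224 Table 2, B1) = 0.813
  D(7) = 1.38 × 7^0.813 = 1.38 × 4.865 = 6.712 μm
  Mass loss = 6.712 μm × 7.14 g/cm³ = 47.93 g·m⁻²

D(7) = 47.9 g·m⁻²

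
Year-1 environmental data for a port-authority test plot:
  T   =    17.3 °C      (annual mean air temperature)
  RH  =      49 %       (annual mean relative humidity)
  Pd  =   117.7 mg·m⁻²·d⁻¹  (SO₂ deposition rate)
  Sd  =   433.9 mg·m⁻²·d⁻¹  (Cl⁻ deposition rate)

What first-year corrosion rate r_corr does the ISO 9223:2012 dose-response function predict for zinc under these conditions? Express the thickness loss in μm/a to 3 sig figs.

zinc: T>10 °C ⇒ hinge -0.071·(17.3−10) = -0.5183
  SO₂ term: 0.0129·117.7^0.44·exp(0.046·49-0.5183) = 0.5964
  Cl⁻ term: 0.0175·433.9^0.57·exp(0.008·49+0.085·17.3) = 3.591
  sum: 0.5964 + 3.591 → r_corr = 4.187 μm/a

r_corr = 4.19 μm/a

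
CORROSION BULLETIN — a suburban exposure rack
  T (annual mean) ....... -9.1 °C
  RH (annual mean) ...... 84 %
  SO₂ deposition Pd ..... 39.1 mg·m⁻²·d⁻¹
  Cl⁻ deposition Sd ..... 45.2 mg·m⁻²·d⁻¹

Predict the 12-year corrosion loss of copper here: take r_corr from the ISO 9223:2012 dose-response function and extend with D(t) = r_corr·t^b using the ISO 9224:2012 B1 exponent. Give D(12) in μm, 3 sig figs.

copper: temperature factor f = +0.126·(-19.1) = -2.4066
  Pd branch = 0.0053·Pd^0.26·e^(0.059·RH+f) = 0.176 μm/a
  Cl⁻ term: 0.01025·45.2^0.27·exp(0.036·84+0.049·-9.1) = 0.3778
  sum: 0.176 + 0.3778 → r_corr = 0.5538 μm/a
Power-law: D(12) = r_corr · 12^0.667
  D(12) = 0.5538 × 12^0.667 = 0.5538 × 5.246 = 2.905 μm

D(12) = 2.90 μm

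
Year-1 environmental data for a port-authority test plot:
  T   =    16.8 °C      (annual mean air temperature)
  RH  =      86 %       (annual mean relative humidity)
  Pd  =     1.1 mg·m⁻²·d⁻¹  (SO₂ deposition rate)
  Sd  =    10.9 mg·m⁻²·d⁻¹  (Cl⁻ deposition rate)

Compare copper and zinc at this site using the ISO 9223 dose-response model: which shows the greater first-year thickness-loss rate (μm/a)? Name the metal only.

copper: T>10 °C ⇒ hinge -0.080·(16.8−10) = -0.5440
  sulphur-dioxide contribution → 0.504 μm/a
  chloride contribution → 0.9838 μm/a
  ⇒ r_corr(copper) = 1.488 μm/a
zinc: T>10 °C ⇒ hinge -0.071·(16.8−10) = -0.4828
  sulphur-dioxide contribution → 0.4337 μm/a
  chloride contribution → 0.5667 μm/a
  total first-year rate 1 μm/a
Ordering by μm/a: copper (1.49) > zinc (1)

copper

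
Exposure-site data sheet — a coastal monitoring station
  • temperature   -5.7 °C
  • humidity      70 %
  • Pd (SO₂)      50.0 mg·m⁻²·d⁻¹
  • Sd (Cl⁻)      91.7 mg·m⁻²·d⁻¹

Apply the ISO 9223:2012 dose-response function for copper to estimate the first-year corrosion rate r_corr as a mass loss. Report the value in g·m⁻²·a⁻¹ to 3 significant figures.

copper: temperature factor f = +0.126·(-15.7) = -1.9782
  SO₂ term: 0.0053·50.0^0.26·exp(0.059·70-1.9782) = 0.126
  Cl⁻ term: 0.01025·91.7^0.27·exp(0.036·70+0.049·-5.7) = 0.3264
  sum: 0.126 + 0.3264 → r_corr = 0.4524 μm/a
Convert to mass loss: 0.4524 μm/a × 8.96 g/cm³ = 4.053 g·m⁻²·a⁻¹

r_corr = 4.05 g·m⁻²·a⁻¹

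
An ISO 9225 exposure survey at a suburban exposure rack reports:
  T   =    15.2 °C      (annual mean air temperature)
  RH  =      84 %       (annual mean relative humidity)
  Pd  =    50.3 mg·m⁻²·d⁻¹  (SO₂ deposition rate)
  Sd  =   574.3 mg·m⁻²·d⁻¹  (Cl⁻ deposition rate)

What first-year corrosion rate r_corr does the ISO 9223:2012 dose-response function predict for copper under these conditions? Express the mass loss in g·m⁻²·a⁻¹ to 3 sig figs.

r_corr = 34.4 g·m⁻²·a⁻¹

copper: T>10 °C ⇒ hinge -0.080·(15.2−10) = -0.4160
  SO₂ term: 0.0053·50.3^0.26·exp(0.059·84-0.4160) = 1.375
  Cl⁻ term: 0.01025·574.3^0.27·exp(0.036·84+0.049·15.2) = 2.469
  r_corr = 1.375 + 2.469 = 3.844 μm/a
Convert to mass loss: 3.844 μm/a × 8.96 g/cm³ = 34.44 g·m⁻²·a⁻¹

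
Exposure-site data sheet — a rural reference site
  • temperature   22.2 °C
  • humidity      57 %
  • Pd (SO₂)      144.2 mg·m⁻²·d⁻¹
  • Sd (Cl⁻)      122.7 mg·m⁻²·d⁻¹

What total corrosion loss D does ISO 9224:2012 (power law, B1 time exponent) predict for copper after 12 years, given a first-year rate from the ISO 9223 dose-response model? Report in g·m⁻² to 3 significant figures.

D(12) = 50.7 g·m⁻²

copper: T>10 °C ⇒ hinge -0.080·(22.2−10) = -0.9760
  sulphur-dioxide contribution → 0.21 μm/a
  chloride contribution → 0.8676 μm/a
  ⇒ r_corr(copper) = 1.078 μm/a
Power-law: D(12) = r_corr · 12^0.667
  D(12) = 1.078 × 12^0.667 = 1.078 × 5.246 = 5.653 μm
  Mass loss = 5.653 μm × 8.96 g/cm³ = 50.65 g·m⁻²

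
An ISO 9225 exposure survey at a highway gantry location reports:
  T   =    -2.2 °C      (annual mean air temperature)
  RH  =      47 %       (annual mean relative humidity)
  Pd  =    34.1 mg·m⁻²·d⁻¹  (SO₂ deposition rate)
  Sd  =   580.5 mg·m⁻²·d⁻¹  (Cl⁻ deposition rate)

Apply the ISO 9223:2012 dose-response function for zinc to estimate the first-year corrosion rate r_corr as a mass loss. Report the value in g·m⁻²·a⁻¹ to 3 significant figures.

zinc: temperature factor f = +0.038·(-12.2) = -0.4636
  Pd branch = 0.0129·Pd^0.44·e^(0.046·RH+f) = 0.3331 μm/a
  Cl⁻ term: 0.0175·580.5^0.57·exp(0.008·47+0.085·-2.2) = 0.7952
  sum: 0.3331 + 0.7952 → r_corr = 1.128 μm/a
Convert to mass loss: 1.128 μm/a × 7.14 g/cm³ = 8.056 g·m⁻²·a⁻¹

r_corr = 8.06 g·m⁻²·a⁻¹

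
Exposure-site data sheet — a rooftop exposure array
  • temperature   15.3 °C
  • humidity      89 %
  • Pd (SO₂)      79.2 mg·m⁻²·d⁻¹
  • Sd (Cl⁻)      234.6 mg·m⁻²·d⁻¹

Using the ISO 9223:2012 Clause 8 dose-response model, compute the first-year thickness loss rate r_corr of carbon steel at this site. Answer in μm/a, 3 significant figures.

r_corr = 181 μm/a

carbon steel: f(T) = -0.054·(T−10) [T>10 °C] = -0.2862
  Pd branch = 1.77·Pd^0.52·e^(0.02·RH+f) = 76.57 μm/a
  Cl⁻ term: 0.102·234.6^0.62·exp(0.033·89+0.04·15.3) = 104.6
  r_corr = 76.57 + 104.6 = 181.2 μm/a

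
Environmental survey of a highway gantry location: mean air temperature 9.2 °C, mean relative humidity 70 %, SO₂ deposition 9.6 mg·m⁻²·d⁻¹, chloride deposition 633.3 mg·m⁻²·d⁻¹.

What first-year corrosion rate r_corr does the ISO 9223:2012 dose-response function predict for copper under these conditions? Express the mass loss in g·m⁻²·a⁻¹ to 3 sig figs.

r_corr = 15.0 g·m⁻²·a⁻¹

copper: f(T) = +0.126·(T−10) [T≤10 °C] = -0.1008
  SO₂ term: 0.0053·9.6^0.26·exp(0.059·70-0.1008) = 0.5364
  Cl⁻ term: 0.01025·633.3^0.27·exp(0.036·70+0.049·9.2) = 1.141
  sum: 0.5364 + 1.141 → r_corr = 1.678 μm/a
Convert to mass loss: 1.678 μm/a × 8.96 g/cm³ = 15.03 g·m⁻²·a⁻¹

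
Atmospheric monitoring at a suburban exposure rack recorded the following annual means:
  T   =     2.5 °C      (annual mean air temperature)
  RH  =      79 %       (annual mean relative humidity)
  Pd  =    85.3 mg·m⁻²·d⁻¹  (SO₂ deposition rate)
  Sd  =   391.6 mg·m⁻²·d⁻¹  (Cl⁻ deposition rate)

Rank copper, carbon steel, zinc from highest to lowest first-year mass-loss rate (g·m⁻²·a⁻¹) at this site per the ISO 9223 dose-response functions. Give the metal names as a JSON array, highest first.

["carbon steel", "zinc", "copper"]

copper: T≤10 °C ⇒ hinge +0.126·(2.5−10) = -0.9450
  SO₂ term: 0.0053·85.3^0.26·exp(0.059·79-0.9450) = 0.6921
  Cl⁻ term: 0.01025·391.6^0.27·exp(0.036·79+0.049·2.5) = 0.998
  sum: 0.6921 + 0.998 → r_corr = 1.69 μm/a
  mass loss = 1.69 μm/a × 8.96 g/cm³ = 15.14 g·m⁻²·a⁻¹
carbon steel: f(T) = +0.150·(T−10) [T≤10 °C] = -1.1250
  Pd branch = 1.77·Pd^0.52·e^(0.02·RH+f) = 28.16 μm/a
  Sd branch = 0.102·Sd^0.62·e^(0.033·RH+0.04·T) = 61.92 μm/a
  sum: 28.16 + 61.92 → r_corr = 90.08 μm/a
  mass loss = 90.08 μm/a × 7.85 g/cm³ = 707.1 g·m⁻²·a⁻¹
zinc: temperature factor f = +0.038·(-7.5) = -0.2850
  Pd branch = 0.0129·Pd^0.44·e^(0.046·RH+f) = 2.598 μm/a
  Cl⁻ term: 0.0175·391.6^0.57·exp(0.008·79+0.085·2.5) = 1.224
  sum: 2.598 + 1.224 → r_corr = 3.822 μm/a
  mass loss = 3.822 μm/a × 7.14 g/cm³ = 27.29 g·m⁻²·a⁻¹
Ordering by g·m⁻²·a⁻¹: carbon steel (707) > zinc (27.3) > copper (15.1)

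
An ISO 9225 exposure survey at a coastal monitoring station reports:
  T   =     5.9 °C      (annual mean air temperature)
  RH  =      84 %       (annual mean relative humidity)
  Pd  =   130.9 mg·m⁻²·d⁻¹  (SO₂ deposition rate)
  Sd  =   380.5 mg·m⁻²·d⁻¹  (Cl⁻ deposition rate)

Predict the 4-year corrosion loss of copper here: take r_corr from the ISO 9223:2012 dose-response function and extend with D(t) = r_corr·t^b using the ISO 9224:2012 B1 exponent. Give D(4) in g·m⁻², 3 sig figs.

copper: T≤10 °C ⇒ hinge +0.126·(5.9−10) = -0.5166
  SO₂ term: 0.0053·130.9^0.26·exp(0.059·84-0.5166) = 1.595
  Cl⁻ term: 0.01025·380.5^0.27·exp(0.036·84+0.049·5.9) = 1.4
  sum: 1.595 + 1.4 → r_corr = 2.995 μm/a
ISO 9224: D(t) = r_corr · t^b with b = 0.667 (copper, B1)
  D(4) = 2.995 × 4^0.667 = 2.995 × 2.521 = 7.551 μm
  Mass loss = 7.551 μm × 8.96 g/cm³ = 67.66 g·m⁻²

D(4) = 67.7 g·m⁻²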